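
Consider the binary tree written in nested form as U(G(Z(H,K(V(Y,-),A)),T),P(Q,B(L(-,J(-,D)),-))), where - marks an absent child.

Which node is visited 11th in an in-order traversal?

In-order visits the left subtree, then the node, then the right subtree.
At U: go left to G.
  At G: go left to Z.
    At Z: go left to H.
      H is a leaf — visit H.
    Visit Z.
    At Z: go right to K.
      At K: go left to V.
        At V: go left to Y.
          Y is a leaf — visit Y.
        Visit V.
        At V: no right child.
      Visit K.
      At K: go right to A.
        A is a leaf — visit A.
  Visit G.
  At G: go right to T.
    T is a leaf — visit T.
Visit U.
At U: go right to P.
  At P: go left to Q.
    Q is a leaf — visit Q.
  Visit P.
  At P: go right to B.
    At B: go left to L.
      At L: no left child.
      Visit L.
      At L: go right to J.
        At J: no left child.
        Visit J.
        At J: go right to D.
          D is a leaf — visit D.
    Visit B.
    At B: no right child.
Full in-order sequence: H, Z, Y, V, K, A, G, T, U, Q, P, L, J, D, B.

P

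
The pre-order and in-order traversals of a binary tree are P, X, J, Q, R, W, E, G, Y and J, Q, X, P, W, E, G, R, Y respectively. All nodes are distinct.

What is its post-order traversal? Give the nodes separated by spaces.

Q J X G E W Y R P

The first element of pre-order is the root; it splits in-order into left and right subtrees.
Root P: left subtree has 3 nodes {J, Q, X}, right has 5 {W, E, G, R, Y}.
  Root X: left subtree has 2 nodes {J, Q}, right has 0 { }.
    Root J: left subtree has 0 nodes { }, right has 1 {Q}.
  Root R: left subtree has 3 nodes {W, E, G}, right has 1 {Y}.
    Root W: left subtree has 0 nodes { }, right has 2 {E, G}.
      Root E: left subtree has 0 nodes { }, right has 1 {G}.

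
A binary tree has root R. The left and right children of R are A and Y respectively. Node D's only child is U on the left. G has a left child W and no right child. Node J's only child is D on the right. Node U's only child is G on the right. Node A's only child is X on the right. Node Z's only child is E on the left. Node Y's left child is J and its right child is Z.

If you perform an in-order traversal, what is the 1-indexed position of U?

5

In-order visits the left subtree, then the node, then the right subtree.
At R: go left to A.
  At A: no left child.
  Visit A.
  At A: go right to X.
    X is a leaf — visit X.
Visit R.
At R: go right to Y.
  At Y: go left to J.
    At J: no left child.
    Visit J.
    At J: go right to D.
      At D: go left to U.
        At U: no left child.
        Visit U.
        At U: go right to G.
          At G: go left to W.
            W is a leaf — visit W.
          Visit G.
          At G: no right child.
      Visit D.
      At D: no right child.
  Visit Y.
  At Y: go right to Z.
    At Z: go left to E.
      E is a leaf — visit E.
    Visit Z.
    At Z: no right child.
Full in-order sequence: A, X, R, J, U, W, G, D, Y, E, Z.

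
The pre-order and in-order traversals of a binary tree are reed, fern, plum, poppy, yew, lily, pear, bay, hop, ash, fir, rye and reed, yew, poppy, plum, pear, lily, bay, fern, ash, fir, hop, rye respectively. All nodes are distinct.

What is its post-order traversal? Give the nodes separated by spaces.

The first element of pre-order is the root; it splits in-order into left and right subtrees.
Root reed: left subtree has 0 nodes { }, right has 11 {yew, poppy, plum, pear, lily, bay, fern, ash, fir, hop, rye}.
  Root fern: left subtree has 6 nodes {yew, poppy, plum, pear, lily, bay}, right has 4 {ash, fir, hop, rye}.
    Root plum: left subtree has 2 nodes {yew, poppy}, right has 3 {pear, lily, bay}.
      Root poppy: left subtree has 1 node {yew}, right has 0 { }.
      Root lily: left subtree has 1 node {pear}, right has 1 {bay}.
    Root hop: left subtree has 2 nodes {ash, fir}, right has 1 {rye}.
      Root ash: left subtree has 0 nodes { }, right has 1 {fir}.

yew poppy pear bay lily plum fir ash rye hop fern reed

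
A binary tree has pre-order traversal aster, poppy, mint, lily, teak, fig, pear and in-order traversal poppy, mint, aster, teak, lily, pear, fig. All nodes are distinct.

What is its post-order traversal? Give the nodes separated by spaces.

The first element of pre-order is the root; it splits in-order into left and right subtrees.
Root aster: left subtree has 2 nodes {poppy, mint}, right has 4 {teak, lily, pear, fig}.
  Root poppy: left subtree has 0 nodes { }, right has 1 {mint}.
  Root lily: left subtree has 1 node {teak}, right has 2 {pear, fig}.
    Root fig: left subtree has 1 node {pear}, right has 0 { }.

mint poppy teak pear fig lily aster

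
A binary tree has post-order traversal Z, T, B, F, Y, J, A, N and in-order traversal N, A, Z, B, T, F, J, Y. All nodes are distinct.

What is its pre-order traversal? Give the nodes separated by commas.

The last element of post-order is the root; it splits in-order into left and right subtrees.
Root N: left subtree has 0 nodes { }, right has 7 {A, Z, B, T, F, J, Y}.
  Root A: left subtree has 0 nodes { }, right has 6 {Z, B, T, F, J, Y}.
    Root J: left subtree has 4 nodes {Z, B, T, F}, right has 1 {Y}.
      Root F: left subtree has 3 nodes {Z, B, T}, right has 0 { }.
        Root B: left subtree has 1 node {Z}, right has 1 {T}.

N, A, J, F, B, Z, T, Y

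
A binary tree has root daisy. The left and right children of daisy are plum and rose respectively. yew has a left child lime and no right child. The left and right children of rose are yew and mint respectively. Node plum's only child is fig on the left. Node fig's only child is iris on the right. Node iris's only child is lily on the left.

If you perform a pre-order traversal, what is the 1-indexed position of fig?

3

Pre-order visits the node, then its left subtree, then its right subtree.
Visit daisy.
At daisy: go left to plum.
  Visit plum.
  At plum: go left to fig.
    Visit fig.
    At fig: no left child.
    At fig: go right to iris.
      Visit iris.
      At iris: go left to lily.
        lily is a leaf — visit lily.
      At iris: no right child.
  At plum: no right child.
At daisy: go right to rose.
  Visit rose.
  At rose: go left to yew.
    Visit yew.
    At yew: go left to lime.
      lime is a leaf — visit lime.
    At yew: no right child.
  At rose: go right to mint.
    mint is a leaf — visit mint.
Full pre-order sequence: daisy, plum, fig, iris, lily, rose, yew, lime, mint.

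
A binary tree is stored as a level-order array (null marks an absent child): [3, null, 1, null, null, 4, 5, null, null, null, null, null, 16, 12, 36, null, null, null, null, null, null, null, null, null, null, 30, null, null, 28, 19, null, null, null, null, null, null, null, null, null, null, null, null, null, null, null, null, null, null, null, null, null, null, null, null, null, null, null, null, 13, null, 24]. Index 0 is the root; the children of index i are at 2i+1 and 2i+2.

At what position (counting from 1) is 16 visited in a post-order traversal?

2

Post-order visits the left subtree, then the right subtree, then the node.
At 3: no left child.
At 3: go right to 1.
  At 1: go left to 4.
    At 4: no left child.
    At 4: go right to 16.
      At 16: go left to 30.
        30 is a leaf — visit 30.
      At 16: no right child.
      Visit 16.
    Visit 4.
  At 1: go right to 5.
    At 5: go left to 12.
      At 12: no left child.
      At 12: go right to 28.
        At 28: no left child.
        At 28: go right to 13.
          13 is a leaf — visit 13.
        Visit 28.
      Visit 12.
    At 5: go right to 36.
      At 36: go left to 19.
        At 19: no left child.
        At 19: go right to 24.
          24 is a leaf — visit 24.
        Visit 19.
      At 36: no right child.
      Visit 36.
    Visit 5.
  Visit 1.
Visit 3.
Full post-order sequence: 30, 16, 4, 13, 28, 12, 24, 19, 36, 5, 1, 3.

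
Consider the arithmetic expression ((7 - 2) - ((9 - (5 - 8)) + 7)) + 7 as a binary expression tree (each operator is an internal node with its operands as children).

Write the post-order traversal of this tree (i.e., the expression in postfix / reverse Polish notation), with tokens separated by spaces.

Post-order on an expression tree gives postfix notation: for each operator, emit left operand, right operand, then the operator.

7 2 - 9 5 8 - - 7 + - 7 +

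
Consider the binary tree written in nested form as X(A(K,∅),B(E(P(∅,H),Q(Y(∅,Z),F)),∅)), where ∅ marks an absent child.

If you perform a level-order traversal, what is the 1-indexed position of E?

Level-order visits nodes level by level from the root, left to right within each level.
Level 0: X
Level 1: A, B
Level 2: K, E
Level 3: P, Q
Level 4: H, Y, F
Level 5: Z
Full level-order sequence: X, A, B, K, E, P, Q, H, Y, F, Z.

5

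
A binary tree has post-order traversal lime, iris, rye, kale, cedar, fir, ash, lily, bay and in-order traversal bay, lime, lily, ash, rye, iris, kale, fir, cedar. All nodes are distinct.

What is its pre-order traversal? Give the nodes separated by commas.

The last element of post-order is the root; it splits in-order into left and right subtrees.
Root bay: left subtree has 0 nodes { }, right has 8 {lime, lily, ash, rye, iris, kale, fir, cedar}.
  Root lily: left subtree has 1 node {lime}, right has 6 {ash, rye, iris, kale, fir, cedar}.
    Root ash: left subtree has 0 nodes { }, right has 5 {rye, iris, kale, fir, cedar}.
      Root fir: left subtree has 3 nodes {rye, iris, kale}, right has 1 {cedar}.
        Root kale: left subtree has 2 nodes {rye, iris}, right has 0 { }.
          Root rye: left subtree has 0 nodes { }, right has 1 {iris}.

bay, lily, lime, ash, fir, kale, rye, iris, cedar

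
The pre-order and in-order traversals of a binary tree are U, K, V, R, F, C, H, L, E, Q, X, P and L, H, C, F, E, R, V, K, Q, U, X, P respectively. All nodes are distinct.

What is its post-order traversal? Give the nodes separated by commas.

L, H, C, E, F, R, V, Q, K, P, X, U

The first element of pre-order is the root; it splits in-order into left and right subtrees.
Root U: left subtree has 9 nodes {L, H, C, F, E, R, V, K, Q}, right has 2 {X, P}.
  Root K: left subtree has 7 nodes {L, H, C, F, E, R, V}, right has 1 {Q}.
    Root V: left subtree has 6 nodes {L, H, C, F, E, R}, right has 0 { }.
      Root R: left subtree has 5 nodes {L, H, C, F, E}, right has 0 { }.
        Root F: left subtree has 3 nodes {L, H, C}, right has 1 {E}.
          Root C: left subtree has 2 nodes {L, H}, right has 0 { }.
            Root H: left subtree has 1 node {L}, right has 0 { }.
  Root X: left subtree has 0 nodes { }, right has 1 {P}.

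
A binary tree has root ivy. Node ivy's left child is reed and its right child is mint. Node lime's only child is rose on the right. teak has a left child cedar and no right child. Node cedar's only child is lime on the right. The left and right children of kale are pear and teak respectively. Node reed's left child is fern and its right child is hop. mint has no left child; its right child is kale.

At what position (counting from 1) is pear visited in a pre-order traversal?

Pre-order visits the node, then its left subtree, then its right subtree.
Visit ivy.
At ivy: go left to reed.
  Visit reed.
  At reed: go left to fern.
    fern is a leaf — visit fern.
  At reed: go right to hop.
    hop is a leaf — visit hop.
At ivy: go right to mint.
  Visit mint.
  At mint: no left child.
  At mint: go right to kale.
    Visit kale.
    At kale: go left to pear.
      pear is a leaf — visit pear.
    At kale: go right to teak.
      Visit teak.
      At teak: go left to cedar.
        Visit cedar.
        At cedar: no left child.
        At cedar: go right to lime.
          Visit lime.
          At lime: no left child.
          At lime: go right to rose.
            rose is a leaf — visit rose.
      At teak: no right child.
Full pre-order sequence: ivy, reed, fern, hop, mint, kale, pear, teak, cedar, lime, rose.

7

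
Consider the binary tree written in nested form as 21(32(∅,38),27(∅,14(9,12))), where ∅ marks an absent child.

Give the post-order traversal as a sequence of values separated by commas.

38, 32, 9, 12, 14, 27, 21

Post-order visits the left subtree, then the right subtree, then the node.
At 21: go left to 32.
  At 32: no left child.
  At 32: go right to 38.
    38 is a leaf — visit 38.
  Visit 32.
At 21: go right to 27.
  At 27: no left child.
  At 27: go right to 14.
    At 14: go left to 9.
      9 is a leaf — visit 9.
    At 14: go right to 12.
      12 is a leaf — visit 12.
    Visit 14.
  Visit 27.
Visit 21.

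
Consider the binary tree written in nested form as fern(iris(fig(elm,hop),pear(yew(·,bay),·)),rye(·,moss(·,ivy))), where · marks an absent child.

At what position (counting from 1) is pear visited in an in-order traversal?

7

In-order visits the left subtree, then the node, then the right subtree.
At fern: go left to iris.
  At iris: go left to fig.
    At fig: go left to elm.
      elm is a leaf — visit elm.
    Visit fig.
    At fig: go right to hop.
      hop is a leaf — visit hop.
  Visit iris.
  At iris: go right to pear.
    At pear: go left to yew.
      At yew: no left child.
      Visit yew.
      At yew: go right to bay.
        bay is a leaf — visit bay.
    Visit pear.
    At pear: no right child.
Visit fern.
At fern: go right to rye.
  At rye: no left child.
  Visit rye.
  At rye: go right to moss.
    At moss: no left child.
    Visit moss.
    At moss: go right to ivy.
      ivy is a leaf — visit ivy.
Full in-order sequence: elm, fig, hop, iris, yew, bay, pear, fern, rye, moss, ivy.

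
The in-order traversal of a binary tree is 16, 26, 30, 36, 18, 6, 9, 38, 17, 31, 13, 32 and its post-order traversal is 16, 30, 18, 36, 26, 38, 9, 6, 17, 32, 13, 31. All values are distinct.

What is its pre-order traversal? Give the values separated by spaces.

The last element of post-order is the root; it splits in-order into left and right subtrees.
Root 31: left subtree has 9 nodes {16, 26, 30, 36, 18, 6, 9, 38, 17}, right has 2 {13, 32}.
  Root 17: left subtree has 8 nodes {16, 26, 30, 36, 18, 6, 9, 38}, right has 0 { }.
    Root 6: left subtree has 5 nodes {16, 26, 30, 36, 18}, right has 2 {9, 38}.
      Root 26: left subtree has 1 node {16}, right has 3 {30, 36, 18}.
        Root 36: left subtree has 1 node {30}, right has 1 {18}.
      Root 9: left subtree has 0 nodes { }, right has 1 {38}.
  Root 13: left subtree has 0 nodes { }, right has 1 {32}.

31 17 6 26 16 36 30 18 9 38 13 32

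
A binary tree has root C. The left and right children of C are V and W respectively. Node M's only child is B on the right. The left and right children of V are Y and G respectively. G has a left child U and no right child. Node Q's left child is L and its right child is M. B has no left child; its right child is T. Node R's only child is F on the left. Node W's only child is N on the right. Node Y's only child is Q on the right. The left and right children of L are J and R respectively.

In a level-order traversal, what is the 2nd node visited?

Level-order visits nodes level by level from the root, left to right within each level.
Level 0: C
Level 1: V, W
Level 2: Y, G, N
Level 3: Q, U
Level 4: L, M
Level 5: J, R, B
Level 6: F, T
Full level-order sequence: C, V, W, Y, G, N, Q, U, L, M, J, R, B, F, T.

V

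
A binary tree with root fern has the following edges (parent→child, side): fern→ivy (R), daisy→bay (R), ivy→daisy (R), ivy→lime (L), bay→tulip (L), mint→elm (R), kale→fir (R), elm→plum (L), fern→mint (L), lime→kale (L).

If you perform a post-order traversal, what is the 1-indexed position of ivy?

10

Post-order visits the left subtree, then the right subtree, then the node.
At fern: go left to mint.
  At mint: no left child.
  At mint: go right to elm.
    At elm: go left to plum.
      plum is a leaf — visit plum.
    At elm: no right child.
    Visit elm.
  Visit mint.
At fern: go right to ivy.
  At ivy: go left to lime.
    At lime: go left to kale.
      At kale: no left child.
      At kale: go right to fir.
        fir is a leaf — visit fir.
      Visit kale.
    At lime: no right child.
    Visit lime.
  At ivy: go right to daisy.
    At daisy: no left child.
    At daisy: go right to bay.
      At bay: go left to tulip.
        tulip is a leaf — visit tulip.
      At bay: no right child.
      Visit bay.
    Visit daisy.
  Visit ivy.
Visit fern.
Full post-order sequence: plum, elm, mint, fir, kale, lime, tulip, bay, daisy, ivy, fern.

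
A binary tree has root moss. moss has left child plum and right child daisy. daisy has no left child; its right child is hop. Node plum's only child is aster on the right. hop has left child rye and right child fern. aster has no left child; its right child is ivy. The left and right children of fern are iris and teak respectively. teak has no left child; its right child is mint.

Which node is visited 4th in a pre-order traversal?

ivy

Pre-order visits the node, then its left subtree, then its right subtree.
Visit moss.
At moss: go left to plum.
  Visit plum.
  At plum: no left child.
  At plum: go right to aster.
    Visit aster.
    At aster: no left child.
    At aster: go right to ivy.
      ivy is a leaf — visit ivy.
At moss: go right to daisy.
  Visit daisy.
  At daisy: no left child.
  At daisy: go right to hop.
    Visit hop.
    At hop: go left to rye.
      rye is a leaf — visit rye.
    At hop: go right to fern.
      Visit fern.
      At fern: go left to iris.
        iris is a leaf — visit iris.
      At fern: go right to teak.
        Visit teak.
        At teak: no left child.
        At teak: go right to mint.
          mint is a leaf — visit mint.
Full pre-order sequence: moss, plum, aster, ivy, daisy, hop, rye, fern, iris, teak, mint.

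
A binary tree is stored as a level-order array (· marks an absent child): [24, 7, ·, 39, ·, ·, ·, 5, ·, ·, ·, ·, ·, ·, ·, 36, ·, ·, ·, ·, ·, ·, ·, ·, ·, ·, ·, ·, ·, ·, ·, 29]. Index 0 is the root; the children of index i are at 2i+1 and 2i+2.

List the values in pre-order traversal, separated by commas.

24, 7, 39, 5, 36, 29

Pre-order visits the node, then its left subtree, then its right subtree.
Visit 24.
At 24: go left to 7.
  Visit 7.
  At 7: go left to 39.
    Visit 39.
    At 39: go left to 5.
      Visit 5.
      At 5: go left to 36.
        Visit 36.
        At 36: go left to 29.
          29 is a leaf — visit 29.
        At 36: no right child.
      At 5: no right child.
    At 39: no right child.
  At 7: no right child.
At 24: no right child.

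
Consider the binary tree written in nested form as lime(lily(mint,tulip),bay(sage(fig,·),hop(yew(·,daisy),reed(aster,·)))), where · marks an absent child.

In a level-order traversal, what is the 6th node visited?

sage

Level-order visits nodes level by level from the root, left to right within each level.
Level 0: lime
Level 1: lily, bay
Level 2: mint, tulip, sage, hop
Level 3: fig, yew, reed
Level 4: daisy, aster
Full level-order sequence: lime, lily, bay, mint, tulip, sage, hop, fig, yew, reed, daisy, aster.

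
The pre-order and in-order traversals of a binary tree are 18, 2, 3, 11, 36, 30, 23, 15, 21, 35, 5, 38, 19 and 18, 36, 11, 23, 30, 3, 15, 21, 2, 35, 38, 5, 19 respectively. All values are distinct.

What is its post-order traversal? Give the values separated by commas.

36, 23, 30, 11, 21, 15, 3, 38, 19, 5, 35, 2, 18

The first element of pre-order is the root; it splits in-order into left and right subtrees.
Root 18: left subtree has 0 nodes { }, right has 12 {36, 11, 23, 30, 3, 15, 21, 2, 35, 38, 5, 19}.
  Root 2: left subtree has 7 nodes {36, 11, 23, 30, 3, 15, 21}, right has 4 {35, 38, 5, 19}.
    Root 3: left subtree has 4 nodes {36, 11, 23, 30}, right has 2 {15, 21}.
      Root 11: left subtree has 1 node {36}, right has 2 {23, 30}.
        Root 30: left subtree has 1 node {23}, right has 0 { }.
      Root 15: left subtree has 0 nodes { }, right has 1 {21}.
    Root 35: left subtree has 0 nodes { }, right has 3 {38, 5, 19}.
      Root 5: left subtree has 1 node {38}, right has 1 {19}.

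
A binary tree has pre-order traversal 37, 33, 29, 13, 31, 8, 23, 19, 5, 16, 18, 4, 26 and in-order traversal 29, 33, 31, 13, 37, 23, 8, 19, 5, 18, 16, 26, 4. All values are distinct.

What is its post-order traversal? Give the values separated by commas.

The first element of pre-order is the root; it splits in-order into left and right subtrees.
Root 37: left subtree has 4 nodes {29, 33, 31, 13}, right has 8 {23, 8, 19, 5, 18, 16, 26, 4}.
  Root 33: left subtree has 1 node {29}, right has 2 {31, 13}.
    Root 13: left subtree has 1 node {31}, right has 0 { }.
  Root 8: left subtree has 1 node {23}, right has 6 {19, 5, 18, 16, 26, 4}.
    Root 19: left subtree has 0 nodes { }, right has 5 {5, 18, 16, 26, 4}.
      Root 5: left subtree has 0 nodes { }, right has 4 {18, 16, 26, 4}.
        Root 16: left subtree has 1 node {18}, right has 2 {26, 4}.
          Root 4: left subtree has 1 node {26}, right has 0 { }.

29, 31, 13, 33, 23, 18, 26, 4, 16, 5, 19, 8, 37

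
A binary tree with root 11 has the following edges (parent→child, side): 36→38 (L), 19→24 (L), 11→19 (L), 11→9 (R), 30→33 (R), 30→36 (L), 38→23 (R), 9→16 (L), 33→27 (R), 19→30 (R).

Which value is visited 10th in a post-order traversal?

Post-order visits the left subtree, then the right subtree, then the node.
At 11: go left to 19.
  At 19: go left to 24.
    24 is a leaf — visit 24.
  At 19: go right to 30.
    At 30: go left to 36.
      At 36: go left to 38.
        At 38: no left child.
        At 38: go right to 23.
          23 is a leaf — visit 23.
        Visit 38.
      At 36: no right child.
      Visit 36.
    At 30: go right to 33.
      At 33: no left child.
      At 33: go right to 27.
        27 is a leaf — visit 27.
      Visit 33.
    Visit 30.
  Visit 19.
At 11: go right to 9.
  At 9: go left to 16.
    16 is a leaf — visit 16.
  At 9: no right child.
  Visit 9.
Visit 11.
Full post-order sequence: 24, 23, 38, 36, 27, 33, 30, 19, 16, 9, 11.

9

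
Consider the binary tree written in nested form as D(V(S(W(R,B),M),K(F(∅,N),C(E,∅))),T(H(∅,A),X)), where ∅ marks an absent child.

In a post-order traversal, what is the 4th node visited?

M

Post-order visits the left subtree, then the right subtree, then the node.
At D: go left to V.
  At V: go left to S.
    At S: go left to W.
      At W: go left to R.
        R is a leaf — visit R.
      At W: go right to B.
        B is a leaf — visit B.
      Visit W.
    At S: go right to M.
      M is a leaf — visit M.
    Visit S.
  At V: go right to K.
    At K: go left to F.
      At F: no left child.
      At F: go right to N.
        N is a leaf — visit N.
      Visit F.
    At K: go right to C.
      At C: go left to E.
        E is a leaf — visit E.
      At C: no right child.
      Visit C.
    Visit K.
  Visit V.
At D: go right to T.
  At T: go left to H.
    At H: no left child.
    At H: go right to A.
      A is a leaf — visit A.
    Visit H.
  At T: go right to X.
    X is a leaf — visit X.
  Visit T.
Visit D.
Full post-order sequence: R, B, W, M, S, N, F, E, C, K, V, A, H, X, T, D.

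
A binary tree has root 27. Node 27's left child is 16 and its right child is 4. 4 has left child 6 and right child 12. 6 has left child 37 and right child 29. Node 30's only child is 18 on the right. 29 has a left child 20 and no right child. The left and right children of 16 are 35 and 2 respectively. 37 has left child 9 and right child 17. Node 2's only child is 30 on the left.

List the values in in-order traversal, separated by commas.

In-order visits the left subtree, then the node, then the right subtree.
At 27: go left to 16.
  At 16: go left to 35.
    35 is a leaf — visit 35.
  Visit 16.
  At 16: go right to 2.
    At 2: go left to 30.
      At 30: no left child.
      Visit 30.
      At 30: go right to 18.
        18 is a leaf — visit 18.
    Visit 2.
    At 2: no right child.
Visit 27.
At 27: go right to 4.
  At 4: go left to 6.
    At 6: go left to 37.
      At 37: go left to 9.
        9 is a leaf — visit 9.
      Visit 37.
      At 37: go right to 17.
        17 is a leaf — visit 17.
    Visit 6.
    At 6: go right to 29.
      At 29: go left to 20.
        20 is a leaf — visit 20.
      Visit 29.
      At 29: no right child.
  Visit 4.
  At 4: go right to 12.
    12 is a leaf — visit 12.

35, 16, 30, 18, 2, 27, 9, 37, 17, 6, 20, 29, 4, 12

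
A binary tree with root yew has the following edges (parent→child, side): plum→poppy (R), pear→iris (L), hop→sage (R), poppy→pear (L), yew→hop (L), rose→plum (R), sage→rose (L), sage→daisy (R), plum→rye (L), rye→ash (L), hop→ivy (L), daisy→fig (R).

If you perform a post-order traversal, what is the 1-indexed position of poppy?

Post-order visits the left subtree, then the right subtree, then the node.
At yew: go left to hop.
  At hop: go left to ivy.
    ivy is a leaf — visit ivy.
  At hop: go right to sage.
    At sage: go left to rose.
      At rose: no left child.
      At rose: go right to plum.
        At plum: go left to rye.
          At rye: go left to ash.
            ash is a leaf — visit ash.
          At rye: no right child.
          Visit rye.
        At plum: go right to poppy.
          At poppy: go left to pear.
            At pear: go left to iris.
              iris is a leaf — visit iris.
            At pear: no right child.
            Visit pear.
          At poppy: no right child.
          Visit poppy.
        Visit plum.
      Visit rose.
    At sage: go right to daisy.
      At daisy: no left child.
      At daisy: go right to fig.
        fig is a leaf — visit fig.
      Visit daisy.
    Visit sage.
  Visit hop.
At yew: no right child.
Visit yew.
Full post-order sequence: ivy, ash, rye, iris, pear, poppy, plum, rose, fig, daisy, sage, hop, yew.

6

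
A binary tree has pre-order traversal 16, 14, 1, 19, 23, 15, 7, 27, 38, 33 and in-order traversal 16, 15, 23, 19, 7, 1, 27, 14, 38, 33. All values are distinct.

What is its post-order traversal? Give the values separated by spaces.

15 23 7 19 27 1 33 38 14 16

The first element of pre-order is the root; it splits in-order into left and right subtrees.
Root 16: left subtree has 0 nodes { }, right has 9 {15, 23, 19, 7, 1, 27, 14, 38, 33}.
  Root 14: left subtree has 6 nodes {15, 23, 19, 7, 1, 27}, right has 2 {38, 33}.
    Root 1: left subtree has 4 nodes {15, 23, 19, 7}, right has 1 {27}.
      Root 19: left subtree has 2 nodes {15, 23}, right has 1 {7}.
        Root 23: left subtree has 1 node {15}, right has 0 { }.
    Root 38: left subtree has 0 nodes { }, right has 1 {33}.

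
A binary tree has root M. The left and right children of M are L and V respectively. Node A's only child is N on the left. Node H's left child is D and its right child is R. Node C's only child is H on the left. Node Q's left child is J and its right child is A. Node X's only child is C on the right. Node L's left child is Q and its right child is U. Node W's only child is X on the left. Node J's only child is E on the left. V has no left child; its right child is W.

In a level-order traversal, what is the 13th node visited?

H

Level-order visits nodes level by level from the root, left to right within each level.
Level 0: M
Level 1: L, V
Level 2: Q, U, W
Level 3: J, A, X
Level 4: E, N, C
Level 5: H
Level 6: D, R
Full level-order sequence: M, L, V, Q, U, W, J, A, X, E, N, C, H, D, R.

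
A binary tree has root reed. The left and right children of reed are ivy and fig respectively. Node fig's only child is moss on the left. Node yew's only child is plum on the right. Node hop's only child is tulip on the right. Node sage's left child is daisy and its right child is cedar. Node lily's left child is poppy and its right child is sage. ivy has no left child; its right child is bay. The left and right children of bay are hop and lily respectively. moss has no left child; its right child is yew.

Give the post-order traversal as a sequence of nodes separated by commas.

Post-order visits the left subtree, then the right subtree, then the node.
At reed: go left to ivy.
  At ivy: no left child.
  At ivy: go right to bay.
    At bay: go left to hop.
      At hop: no left child.
      At hop: go right to tulip.
        tulip is a leaf — visit tulip.
      Visit hop.
    At bay: go right to lily.
      At lily: go left to poppy.
        poppy is a leaf — visit poppy.
      At lily: go right to sage.
        At sage: go left to daisy.
          daisy is a leaf — visit daisy.
        At sage: go right to cedar.
          cedar is a leaf — visit cedar.
        Visit sage.
      Visit lily.
    Visit bay.
  Visit ivy.
At reed: go right to fig.
  At fig: go left to moss.
    At moss: no left child.
    At moss: go right to yew.
      At yew: no left child.
      At yew: go right to plum.
        plum is a leaf — visit plum.
      Visit yew.
    Visit moss.
  At fig: no right child.
  Visit fig.
Visit reed.

tulip, hop, poppy, daisy, cedar, sage, lily, bay, ivy, plum, yew, moss, fig, reed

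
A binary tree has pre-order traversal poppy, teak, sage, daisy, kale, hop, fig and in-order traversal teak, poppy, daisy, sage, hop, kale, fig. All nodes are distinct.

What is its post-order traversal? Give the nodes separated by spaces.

The first element of pre-order is the root; it splits in-order into left and right subtrees.
Root poppy: left subtree has 1 node {teak}, right has 5 {daisy, sage, hop, kale, fig}.
  Root sage: left subtree has 1 node {daisy}, right has 3 {hop, kale, fig}.
    Root kale: left subtree has 1 node {hop}, right has 1 {fig}.

teak daisy hop fig kale sage poppy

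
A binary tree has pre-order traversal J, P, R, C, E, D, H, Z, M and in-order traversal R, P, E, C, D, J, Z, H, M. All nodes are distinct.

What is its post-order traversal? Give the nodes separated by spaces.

R E D C P Z M H J

The first element of pre-order is the root; it splits in-order into left and right subtrees.
Root J: left subtree has 5 nodes {R, P, E, C, D}, right has 3 {Z, H, M}.
  Root P: left subtree has 1 node {R}, right has 3 {E, C, D}.
    Root C: left subtree has 1 node {E}, right has 1 {D}.
  Root H: left subtree has 1 node {Z}, right has 1 {M}.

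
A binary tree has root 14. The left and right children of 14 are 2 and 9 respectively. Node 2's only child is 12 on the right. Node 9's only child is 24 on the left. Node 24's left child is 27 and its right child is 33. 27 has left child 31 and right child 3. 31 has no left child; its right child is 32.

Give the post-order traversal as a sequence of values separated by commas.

Post-order visits the left subtree, then the right subtree, then the node.
At 14: go left to 2.
  At 2: no left child.
  At 2: go right to 12.
    12 is a leaf — visit 12.
  Visit 2.
At 14: go right to 9.
  At 9: go left to 24.
    At 24: go left to 27.
      At 27: go left to 31.
        At 31: no left child.
        At 31: go right to 32.
          32 is a leaf — visit 32.
        Visit 31.
      At 27: go right to 3.
        3 is a leaf — visit 3.
      Visit 27.
    At 24: go right to 33.
      33 is a leaf — visit 33.
    Visit 24.
  At 9: no right child.
  Visit 9.
Visit 14.

12, 2, 32, 31, 3, 27, 33, 24, 9, 14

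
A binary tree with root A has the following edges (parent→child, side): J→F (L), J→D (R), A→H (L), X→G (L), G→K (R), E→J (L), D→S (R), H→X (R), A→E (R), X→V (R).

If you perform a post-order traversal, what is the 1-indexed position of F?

Post-order visits the left subtree, then the right subtree, then the node.
At A: go left to H.
  At H: no left child.
  At H: go right to X.
    At X: go left to G.
      At G: no left child.
      At G: go right to K.
        K is a leaf — visit K.
      Visit G.
    At X: go right to V.
      V is a leaf — visit V.
    Visit X.
  Visit H.
At A: go right to E.
  At E: go left to J.
    At J: go left to F.
      F is a leaf — visit F.
    At J: go right to D.
      At D: no left child.
      At D: go right to S.
        S is a leaf — visit S.
      Visit D.
    Visit J.
  At E: no right child.
  Visit E.
Visit A.
Full post-order sequence: K, G, V, X, H, F, S, D, J, E, A.

6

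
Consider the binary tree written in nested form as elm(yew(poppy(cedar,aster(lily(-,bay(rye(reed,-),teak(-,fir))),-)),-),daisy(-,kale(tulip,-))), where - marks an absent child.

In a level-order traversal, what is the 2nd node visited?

yew

Level-order visits nodes level by level from the root, left to right within each level.
Level 0: elm
Level 1: yew, daisy
Level 2: poppy, kale
Level 3: cedar, aster, tulip
Level 4: lily
Level 5: bay
Level 6: rye, teak
Level 7: reed, fir
Full level-order sequence: elm, yew, daisy, poppy, kale, cedar, aster, tulip, lily, bay, rye, teak, reed, fir.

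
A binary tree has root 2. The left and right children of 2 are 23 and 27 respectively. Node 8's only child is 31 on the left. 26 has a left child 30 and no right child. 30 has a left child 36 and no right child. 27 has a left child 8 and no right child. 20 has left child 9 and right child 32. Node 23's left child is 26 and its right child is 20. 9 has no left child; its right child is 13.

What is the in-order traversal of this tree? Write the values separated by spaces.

In-order visits the left subtree, then the node, then the right subtree.
At 2: go left to 23.
  At 23: go left to 26.
    At 26: go left to 30.
      At 30: go left to 36.
        36 is a leaf — visit 36.
      Visit 30.
      At 30: no right child.
    Visit 26.
    At 26: no right child.
  Visit 23.
  At 23: go right to 20.
    At 20: go left to 9.
      At 9: no left child.
      Visit 9.
      At 9: go right to 13.
        13 is a leaf — visit 13.
    Visit 20.
    At 20: go right to 32.
      32 is a leaf — visit 32.
Visit 2.
At 2: go right to 27.
  At 27: go left to 8.
    At 8: go left to 31.
      31 is a leaf — visit 31.
    Visit 8.
    At 8: no right child.
  Visit 27.
  At 27: no right child.

36 30 26 23 9 13 20 32 2 31 8 27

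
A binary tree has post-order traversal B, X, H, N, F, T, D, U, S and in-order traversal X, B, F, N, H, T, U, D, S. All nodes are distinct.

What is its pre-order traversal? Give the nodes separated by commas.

S, U, T, F, X, B, N, H, D

The last element of post-order is the root; it splits in-order into left and right subtrees.
Root S: left subtree has 8 nodes {X, B, F, N, H, T, U, D}, right has 0 { }.
  Root U: left subtree has 6 nodes {X, B, F, N, H, T}, right has 1 {D}.
    Root T: left subtree has 5 nodes {X, B, F, N, H}, right has 0 { }.
      Root F: left subtree has 2 nodes {X, B}, right has 2 {N, H}.
        Root X: left subtree has 0 nodes { }, right has 1 {B}.
        Root N: left subtree has 0 nodes { }, right has 1 {H}.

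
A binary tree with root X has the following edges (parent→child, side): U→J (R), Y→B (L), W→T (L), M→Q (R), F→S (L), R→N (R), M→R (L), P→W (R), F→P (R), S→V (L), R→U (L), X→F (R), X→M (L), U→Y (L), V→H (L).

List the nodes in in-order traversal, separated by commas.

B, Y, U, J, R, N, M, Q, X, H, V, S, F, P, T, W

In-order visits the left subtree, then the node, then the right subtree.
At X: go left to M.
  At M: go left to R.
    At R: go left to U.
      At U: go left to Y.
        At Y: go left to B.
          B is a leaf — visit B.
        Visit Y.
        At Y: no right child.
      Visit U.
      At U: go right to J.
        J is a leaf — visit J.
    Visit R.
    At R: go right to N.
      N is a leaf — visit N.
  Visit M.
  At M: go right to Q.
    Q is a leaf — visit Q.
Visit X.
At X: go right to F.
  At F: go left to S.
    At S: go left to V.
      At V: go left to H.
        H is a leaf — visit H.
      Visit V.
      At V: no right child.
    Visit S.
    At S: no right child.
  Visit F.
  At F: go right to P.
    At P: no left child.
    Visit P.
    At P: go right to W.
      At W: go left to T.
        T is a leaf — visit T.
      Visit W.
      At W: no right child.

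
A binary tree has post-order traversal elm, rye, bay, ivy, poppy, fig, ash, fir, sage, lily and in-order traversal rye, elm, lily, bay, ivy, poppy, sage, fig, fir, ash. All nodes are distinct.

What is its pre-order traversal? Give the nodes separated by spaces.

lily rye elm sage poppy ivy bay fir fig ash

The last element of post-order is the root; it splits in-order into left and right subtrees.
Root lily: left subtree has 2 nodes {rye, elm}, right has 7 {bay, ivy, poppy, sage, fig, fir, ash}.
  Root rye: left subtree has 0 nodes { }, right has 1 {elm}.
  Root sage: left subtree has 3 nodes {bay, ivy, poppy}, right has 3 {fig, fir, ash}.
    Root poppy: left subtree has 2 nodes {bay, ivy}, right has 0 { }.
      Root ivy: left subtree has 1 node {bay}, right has 0 { }.
    Root fir: left subtree has 1 node {fig}, right has 1 {ash}.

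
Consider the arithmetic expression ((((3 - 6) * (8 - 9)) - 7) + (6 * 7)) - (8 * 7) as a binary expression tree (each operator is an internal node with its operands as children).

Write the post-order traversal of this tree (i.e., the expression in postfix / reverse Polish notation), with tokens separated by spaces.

3 6 - 8 9 - * 7 - 6 7 * + 8 7 * -

Post-order on an expression tree gives postfix notation: for each operator, emit left operand, right operand, then the operator.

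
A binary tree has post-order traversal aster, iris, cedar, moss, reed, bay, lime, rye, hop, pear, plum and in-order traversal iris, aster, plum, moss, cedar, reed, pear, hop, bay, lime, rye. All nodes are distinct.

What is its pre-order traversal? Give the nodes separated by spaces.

The last element of post-order is the root; it splits in-order into left and right subtrees.
Root plum: left subtree has 2 nodes {iris, aster}, right has 8 {moss, cedar, reed, pear, hop, bay, lime, rye}.
  Root iris: left subtree has 0 nodes { }, right has 1 {aster}.
  Root pear: left subtree has 3 nodes {moss, cedar, reed}, right has 4 {hop, bay, lime, rye}.
    Root reed: left subtree has 2 nodes {moss, cedar}, right has 0 { }.
      Root moss: left subtree has 0 nodes { }, right has 1 {cedar}.
    Root hop: left subtree has 0 nodes { }, right has 3 {bay, lime, rye}.
      Root rye: left subtree has 2 nodes {bay, lime}, right has 0 { }.
        Root lime: left subtree has 1 node {bay}, right has 0 { }.

plum iris aster pear reed moss cedar hop rye lime bay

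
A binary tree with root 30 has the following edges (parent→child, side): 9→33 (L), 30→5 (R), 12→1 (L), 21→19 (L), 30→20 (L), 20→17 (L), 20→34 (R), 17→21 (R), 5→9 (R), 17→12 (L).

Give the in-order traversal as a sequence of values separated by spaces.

1 12 17 19 21 20 34 30 5 33 9

In-order visits the left subtree, then the node, then the right subtree.
At 30: go left to 20.
  At 20: go left to 17.
    At 17: go left to 12.
      At 12: go left to 1.
        1 is a leaf — visit 1.
      Visit 12.
      At 12: no right child.
    Visit 17.
    At 17: go right to 21.
      At 21: go left to 19.
        19 is a leaf — visit 19.
      Visit 21.
      At 21: no right child.
  Visit 20.
  At 20: go right to 34.
    34 is a leaf — visit 34.
Visit 30.
At 30: go right to 5.
  At 5: no left child.
  Visit 5.
  At 5: go right to 9.
    At 9: go left to 33.
      33 is a leaf — visit 33.
    Visit 9.
    At 9: no right child.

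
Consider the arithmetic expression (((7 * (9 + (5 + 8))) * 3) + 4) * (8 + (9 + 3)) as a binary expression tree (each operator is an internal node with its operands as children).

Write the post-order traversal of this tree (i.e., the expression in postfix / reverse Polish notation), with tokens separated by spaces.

Post-order on an expression tree gives postfix notation: for each operator, emit left operand, right operand, then the operator.

7 9 5 8 + + * 3 * 4 + 8 9 3 + + *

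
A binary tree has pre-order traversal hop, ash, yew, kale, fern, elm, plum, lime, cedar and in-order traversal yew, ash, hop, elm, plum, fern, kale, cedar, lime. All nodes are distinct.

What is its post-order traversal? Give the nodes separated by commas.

yew, ash, plum, elm, fern, cedar, lime, kale, hop

The first element of pre-order is the root; it splits in-order into left and right subtrees.
Root hop: left subtree has 2 nodes {yew, ash}, right has 6 {elm, plum, fern, kale, cedar, lime}.
  Root ash: left subtree has 1 node {yew}, right has 0 { }.
  Root kale: left subtree has 3 nodes {elm, plum, fern}, right has 2 {cedar, lime}.
    Root fern: left subtree has 2 nodes {elm, plum}, right has 0 { }.
      Root elm: left subtree has 0 nodes { }, right has 1 {plum}.
    Root lime: left subtree has 1 node {cedar}, right has 0 { }.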